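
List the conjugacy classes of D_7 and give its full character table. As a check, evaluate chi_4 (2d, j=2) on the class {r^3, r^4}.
Conjugacy classes: {e} of size 1, {r^1, r^6} of size 2, {r^2, r^5} of size 2, {r^3, r^4} of size 2, {s, sr, ..., sr^6} of size 7.
Character table:
  irrep \ class              {e} (size 1)  {r^1, r^6} (size 2)  {r^2, r^5} (size 2)  {r^3, r^4} (size 2)  {s, sr, ..., sr^6} (size 7)
  chi_1 (triv)               1             1                    1                    1                    1                          
  chi_2 (sign: r->1, s->-1)  1             1                    1                    1                    -1                         
  chi_3 (2d, j=1)            2             2*cos(2*pi/7)        -2*cos(3*pi/7)       -2*cos(pi/7)         0                          
  chi_4 (2d, j=2)            2             -2*cos(3*pi/7)       -2*cos(pi/7)         2*cos(2*pi/7)        0                          
  chi_5 (2d, j=3)            2             -2*cos(pi/7)         2*cos(2*pi/7)        -2*cos(3*pi/7)       0                          

Spot check: chi_4 (2d, j=2) on {r^3, r^4} = 2*cos(2*pi/7).

Working: D_7 has order 2*7 = 14 with 5 conjugacy classes, hence 5 irreducibles. Sum of squared dims 1 + 1 + 4 + 4 + 4 = 14 = |G|. Linear characters come from the abelianisation; the 2-dimensional irreps have character r^k -> 2*cos(2*pi*j*k/7), reflections -> 0.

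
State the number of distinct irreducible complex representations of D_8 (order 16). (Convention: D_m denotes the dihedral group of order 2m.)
7

Working: The number of irreducible complex representations of a finite group equals its number of conjugacy classes. D_8 has 7 conjugacy classes (n/2 + 3 for n even), so D_8 (order 16) has exactly 7 irreducible complex representations.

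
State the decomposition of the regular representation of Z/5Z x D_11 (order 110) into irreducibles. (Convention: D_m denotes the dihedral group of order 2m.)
Each irreducible V_i of dimension d_i appears with multiplicity d_i, i.e. rho_reg = (direct sum over all irreducibles V_i) d_i V_i. The irreducible dimensions for Z/5Z x D_11 are 1, 1, 1, 1, 1, 1, 1, 1, 1, 1, 2, 2, 2, 2, 2, 2, 2, 2, 2, 2, 2, 2, 2, 2, 2, 2, 2, 2, 2, 2, 2, 2, 2, 2, 2: 10 irreducibles of dimension 1, each with multiplicity 1; 25 irreducibles of dimension 2, each with multiplicity 2. Total dimension 10*1*1 + 25*2*2 = 110 = |G|.

Solution. General theorem: in the regular representation of a finite group G, each irreducible appears with multiplicity equal to its dimension. Check: dim(rho_reg) = sum d_i^2 = 1 + 1 + 1 + 1 + 1 + 1 + 1 + 1 + 1 + 1 + 4 + 4 + 4 + 4 + 4 + 4 + 4 + 4 + 4 + 4 + 4 + 4 + 4 + 4 + 4 + 4 + 4 + 4 + 4 + 4 + 4 + 4 + 4 + 4 + 4 = 110 = |G|.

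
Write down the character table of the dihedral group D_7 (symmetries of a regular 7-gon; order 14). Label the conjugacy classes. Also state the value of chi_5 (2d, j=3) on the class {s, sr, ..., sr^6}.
Conjugacy classes: {e} of size 1, {r^1, r^6} of size 2, {r^2, r^5} of size 2, {r^3, r^4} of size 2, {s, sr, ..., sr^6} of size 7.
Character table:
  irrep \ class              {e} (size 1)  {r^1, r^6} (size 2)  {r^2, r^5} (size 2)  {r^3, r^4} (size 2)  {s, sr, ..., sr^6} (size 7)
  chi_1 (triv)               1             1                    1                    1                    1                          
  chi_2 (sign: r->1, s->-1)  1             1                    1                    1                    -1                         
  chi_3 (2d, j=1)            2             2*cos(2*pi/7)        -2*cos(3*pi/7)       -2*cos(pi/7)         0                          
  chi_4 (2d, j=2)            2             -2*cos(3*pi/7)       -2*cos(pi/7)         2*cos(2*pi/7)        0                          
  chi_5 (2d, j=3)            2             -2*cos(pi/7)         2*cos(2*pi/7)        -2*cos(3*pi/7)       0                          

Spot check: chi_5 (2d, j=3) on {s, sr, ..., sr^6} = 0.

Proof sketch: D_7 has order 2*7 = 14 with 5 conjugacy classes, hence 5 irreducibles. Sum of squared dims 1 + 1 + 4 + 4 + 4 = 14 = |G|. Linear characters come from the abelianisation; the 2-dimensional irreps have character r^k -> 2*cos(2*pi*j*k/7), reflections -> 0.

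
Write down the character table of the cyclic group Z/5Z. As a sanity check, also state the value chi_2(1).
Character table of Z/5Z (irreps indexed chi_0,...,chi_4 with chi_k(m) = zeta_5^(k*m), zeta_5 = exp(2*pi*i/5)):
  irrep \ class  {0} (size 1)  {1} (size 1)    {2} (size 1)    {3} (size 1)    {4} (size 1)  
  chi_0          1             1               1               1               1             
  chi_1          1             exp(2*I*pi/5)   exp(4*I*pi/5)   exp(-4*I*pi/5)  exp(-2*I*pi/5)
  chi_2          1             exp(4*I*pi/5)   exp(-2*I*pi/5)  exp(2*I*pi/5)   exp(-4*I*pi/5)
  chi_3          1             exp(-4*I*pi/5)  exp(2*I*pi/5)   exp(-2*I*pi/5)  exp(4*I*pi/5) 
  chi_4          1             exp(-2*I*pi/5)  exp(-4*I*pi/5)  exp(4*I*pi/5)   exp(2*I*pi/5) 

Spot check: chi_2(1) = zeta_5^(2*1) = zeta_5^2 = exp(4*I*pi/5).

Explanation: Z/5Z is abelian, so all 5 irreducible complex representations are 1-dimensional. They are given by chi_k(m) = zeta_5^(k*m) for k = 0,...,4. Row orthogonality: sum_m chi_k(m) conj(chi_l(m)) = 5 * [k = l].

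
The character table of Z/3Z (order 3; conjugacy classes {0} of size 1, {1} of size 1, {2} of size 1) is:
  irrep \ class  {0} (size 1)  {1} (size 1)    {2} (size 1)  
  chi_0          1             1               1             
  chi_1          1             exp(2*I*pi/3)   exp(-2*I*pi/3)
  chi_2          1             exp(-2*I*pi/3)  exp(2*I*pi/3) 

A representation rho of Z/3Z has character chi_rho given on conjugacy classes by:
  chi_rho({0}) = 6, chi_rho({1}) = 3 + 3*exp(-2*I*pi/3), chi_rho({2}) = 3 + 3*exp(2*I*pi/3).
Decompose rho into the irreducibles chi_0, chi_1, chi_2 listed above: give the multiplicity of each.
Multiplicities: chi_0: 3, chi_1: 0, chi_2: 3.

Details: Use <chi_rho, chi> = (1/|G|) sum_C |C| * chi_rho(C) * conj(chi(C)) with |G| = 3 for each irreducible chi in the table:
  <chi_rho, chi_0> = (1/3)[1*(6)*conj(1) + 1*(3 + 3*exp(-2*I*pi/3))*conj(1) + 1*(3 + 3*exp(2*I*pi/3))*conj(1)]
      = (1/3)[(6) + (3 + 3*exp(-2*I*pi/3)) + (3 + 3*exp(2*I*pi/3))] = 9/3 = 3
  <chi_rho, chi_1> = (1/3)[1*(6)*conj(1) + 1*(3 + 3*exp(-2*I*pi/3))*conj(exp(2*I*pi/3)) + 1*(3 + 3*exp(2*I*pi/3))*conj(exp(-2*I*pi/3))]
      = (1/3)[(6) + (-3) + (-3)] = 0/3 = 0
  <chi_rho, chi_2> = (1/3)[1*(6)*conj(1) + 1*(3 + 3*exp(-2*I*pi/3))*conj(exp(-2*I*pi/3)) + 1*(3 + 3*exp(2*I*pi/3))*conj(exp(2*I*pi/3))]
      = (1/3)[(6) + (3 + 3*exp(2*I*pi/3)) + (3 + 3*exp(-2*I*pi/3))] = 9/3 = 3
(Exp terms are combined using exp(i*s)*conj(exp(i*t)) = exp(i*(s-t)), and sums of them are collapsed using the identity that for every m > 1 the m distinct m-th roots of unity sum to 0, e.g. 1 + exp(2*I*pi/3) + exp(-2*I*pi/3) = 0.)
Dimension check: dim(rho) = sum (mult * dim) = 3*1 + 0*1 + 3*1 = 6 = chi_rho(e) = 6.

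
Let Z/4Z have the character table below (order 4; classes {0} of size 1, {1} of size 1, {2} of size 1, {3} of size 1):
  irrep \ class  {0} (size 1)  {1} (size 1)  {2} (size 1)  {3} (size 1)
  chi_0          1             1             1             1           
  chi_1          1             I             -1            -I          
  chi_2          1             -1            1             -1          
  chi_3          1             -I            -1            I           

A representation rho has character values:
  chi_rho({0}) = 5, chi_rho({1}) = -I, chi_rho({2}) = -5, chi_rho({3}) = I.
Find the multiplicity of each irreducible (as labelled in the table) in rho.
Multiplicities: chi_0: 0, chi_1: 2, chi_2: 0, chi_3: 3.

Argument: Use <chi_rho, chi> = (1/|G|) sum_C |C| * chi_rho(C) * conj(chi(C)) with |G| = 4 for each irreducible chi in the table:
  <chi_rho, chi_0> = (1/4)[1*(5)*conj(1) + 1*(-I)*conj(1) + 1*(-5)*conj(1) + 1*(I)*conj(1)]
      = (1/4)[(5) + (-I) + (-5) + (I)] = 0/4 = 0
  <chi_rho, chi_1> = (1/4)[1*(5)*conj(1) + 1*(-I)*conj(I) + 1*(-5)*conj(-1) + 1*(I)*conj(-I)]
      = (1/4)[(5) + (-1) + (5) + (-1)] = 8/4 = 2
  <chi_rho, chi_2> = (1/4)[1*(5)*conj(1) + 1*(-I)*conj(-1) + 1*(-5)*conj(1) + 1*(I)*conj(-1)]
      = (1/4)[(5) + (I) + (-5) + (-I)] = 0/4 = 0
  <chi_rho, chi_3> = (1/4)[1*(5)*conj(1) + 1*(-I)*conj(-I) + 1*(-5)*conj(-1) + 1*(I)*conj(I)]
      = (1/4)[(5) + (1) + (5) + (1)] = 12/4 = 3
(Exp terms are combined using exp(i*s)*conj(exp(i*t)) = exp(i*(s-t)), and sums of them are collapsed using the identity that for every m > 1 the m distinct m-th roots of unity sum to 0, e.g. 1 + exp(2*I*pi/3) + exp(-2*I*pi/3) = 0.)
Dimension check: dim(rho) = sum (mult * dim) = 0*1 + 2*1 + 0*1 + 3*1 = 5 = chi_rho(e) = 5.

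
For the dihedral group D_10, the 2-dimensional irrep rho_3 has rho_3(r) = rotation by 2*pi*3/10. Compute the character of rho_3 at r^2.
chi_{rho_3}(r^2) = 2*cos(2*pi*3*2/10) = -sqrt(5)/2 - 1/2

Derivation: rho_3(r^2) is rotation by angle 2*pi*3*2/10, whose trace is 2*cos(2*pi*3*2/10) = -sqrt(5)/2 - 1/2.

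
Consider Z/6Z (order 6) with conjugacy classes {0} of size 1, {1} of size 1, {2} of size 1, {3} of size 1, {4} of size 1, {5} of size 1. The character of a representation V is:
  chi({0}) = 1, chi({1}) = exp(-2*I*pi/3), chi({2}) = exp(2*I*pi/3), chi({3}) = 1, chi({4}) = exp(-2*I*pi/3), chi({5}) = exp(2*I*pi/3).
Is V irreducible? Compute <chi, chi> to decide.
Irreducible: <chi, chi> = 1.

Explanation: <chi, chi> = (1/|G|) sum_C |C| * |chi(C)|^2 = (1/6)[1*|1|^2 + 1*|exp(-2*I*pi/3)|^2 + 1*|exp(2*I*pi/3)|^2 + 1*|1|^2 + 1*|exp(-2*I*pi/3)|^2 + 1*|exp(2*I*pi/3)|^2]
  = (1/6)[(1) + (1) + (1) + (1) + (1) + (1)] = 6/6 = 1.
(Exp terms are combined using exp(i*s)*conj(exp(i*t)) = exp(i*(s-t)), and sums of them are collapsed using the identity that for every m > 1 the m distinct m-th roots of unity sum to 0, e.g. 1 + exp(2*I*pi/3) + exp(-2*I*pi/3) = 0.)
A character is irreducible iff <chi, chi> = 1, so this representation is irreducible.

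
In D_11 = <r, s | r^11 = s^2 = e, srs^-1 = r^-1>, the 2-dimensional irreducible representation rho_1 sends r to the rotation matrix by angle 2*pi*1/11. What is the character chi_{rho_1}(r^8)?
chi_{rho_1}(r^8) = 2*cos(2*pi*1*8/11) = -2*cos(5*pi/11)

rho_1(r^8) is rotation by angle 2*pi*1*8/11, whose trace is 2*cos(2*pi*1*8/11) = -2*cos(5*pi/11).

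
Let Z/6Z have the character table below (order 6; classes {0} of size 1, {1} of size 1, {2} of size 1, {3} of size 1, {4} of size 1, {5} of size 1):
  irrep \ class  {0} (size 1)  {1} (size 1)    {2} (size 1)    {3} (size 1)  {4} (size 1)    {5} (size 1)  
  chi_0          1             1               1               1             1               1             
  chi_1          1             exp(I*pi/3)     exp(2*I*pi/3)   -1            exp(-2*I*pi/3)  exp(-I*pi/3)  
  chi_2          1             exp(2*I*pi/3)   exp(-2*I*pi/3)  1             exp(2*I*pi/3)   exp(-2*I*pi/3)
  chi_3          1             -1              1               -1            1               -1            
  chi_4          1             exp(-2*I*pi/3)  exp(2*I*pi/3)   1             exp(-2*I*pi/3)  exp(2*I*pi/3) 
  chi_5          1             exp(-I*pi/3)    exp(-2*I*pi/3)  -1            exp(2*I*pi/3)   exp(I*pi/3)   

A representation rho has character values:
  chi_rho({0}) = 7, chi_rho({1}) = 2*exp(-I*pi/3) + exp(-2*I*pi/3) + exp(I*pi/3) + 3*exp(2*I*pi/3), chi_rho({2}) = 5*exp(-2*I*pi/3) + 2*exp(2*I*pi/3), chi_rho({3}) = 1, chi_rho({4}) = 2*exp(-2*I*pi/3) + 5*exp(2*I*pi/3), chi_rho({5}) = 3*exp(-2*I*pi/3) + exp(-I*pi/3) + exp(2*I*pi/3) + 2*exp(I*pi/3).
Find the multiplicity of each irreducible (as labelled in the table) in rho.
Multiplicities: chi_0: 0, chi_1: 1, chi_2: 3, chi_3: 0, chi_4: 1, chi_5: 2.

Working: Use <chi_rho, chi> = (1/|G|) sum_C |C| * chi_rho(C) * conj(chi(C)) with |G| = 6 for each irreducible chi in the table:
  <chi_rho, chi_0> = (1/6)[1*(7)*conj(1) + 1*(2*exp(-I*pi/3) + exp(-2*I*pi/3) + exp(I*pi/3) + 3*exp(2*I*pi/3))*conj(1) + 1*(5*exp(-2*I*pi/3) + 2*exp(2*I*pi/3))*conj(1) + 1*(1)*conj(1) + 1*(2*exp(-2*I*pi/3) + 5*exp(2*I*pi/3))*conj(1) + 1*(3*exp(-2*I*pi/3) + exp(-I*pi/3) + exp(2*I*pi/3) + 2*exp(I*pi/3))*conj(1)]
      = (1/6)[(7) + (2*exp(-I*pi/3) + exp(-2*I*pi/3) + exp(I*pi/3) + 3*exp(2*I*pi/3)) + (5*exp(-2*I*pi/3) + 2*exp(2*I*pi/3)) + (1) + (2*exp(-2*I*pi/3) + 5*exp(2*I*pi/3)) + (3*exp(-2*I*pi/3) + exp(-I*pi/3) + exp(2*I*pi/3) + 2*exp(I*pi/3))] = 0/6 = 0
  <chi_rho, chi_1> = (1/6)[1*(7)*conj(1) + 1*(2*exp(-I*pi/3) + exp(-2*I*pi/3) + exp(I*pi/3) + 3*exp(2*I*pi/3))*conj(exp(I*pi/3)) + 1*(5*exp(-2*I*pi/3) + 2*exp(2*I*pi/3))*conj(exp(2*I*pi/3)) + 1*(1)*conj(-1) + 1*(2*exp(-2*I*pi/3) + 5*exp(2*I*pi/3))*conj(exp(-2*I*pi/3)) + 1*(3*exp(-2*I*pi/3) + exp(-I*pi/3) + exp(2*I*pi/3) + 2*exp(I*pi/3))*conj(exp(-I*pi/3))]
      = (1/6)[(7) + (2*exp(-2*I*pi/3) + 3*exp(I*pi/3)) + (2 + 5*exp(2*I*pi/3)) + (-1) + (2 + 5*exp(-2*I*pi/3)) + (3*exp(-I*pi/3) + 2*exp(2*I*pi/3))] = 6/6 = 1
  <chi_rho, chi_2> = (1/6)[1*(7)*conj(1) + 1*(2*exp(-I*pi/3) + exp(-2*I*pi/3) + exp(I*pi/3) + 3*exp(2*I*pi/3))*conj(exp(2*I*pi/3)) + 1*(5*exp(-2*I*pi/3) + 2*exp(2*I*pi/3))*conj(exp(-2*I*pi/3)) + 1*(1)*conj(1) + 1*(2*exp(-2*I*pi/3) + 5*exp(2*I*pi/3))*conj(exp(2*I*pi/3)) + 1*(3*exp(-2*I*pi/3) + exp(-I*pi/3) + exp(2*I*pi/3) + 2*exp(I*pi/3))*conj(exp(-2*I*pi/3))]
      = (1/6)[(7) + (1) + (5 + 2*exp(-2*I*pi/3)) + (1) + (5 + 2*exp(2*I*pi/3)) + (1)] = 18/6 = 3
  <chi_rho, chi_3> = (1/6)[1*(7)*conj(1) + 1*(2*exp(-I*pi/3) + exp(-2*I*pi/3) + exp(I*pi/3) + 3*exp(2*I*pi/3))*conj(-1) + 1*(5*exp(-2*I*pi/3) + 2*exp(2*I*pi/3))*conj(1) + 1*(1)*conj(-1) + 1*(2*exp(-2*I*pi/3) + 5*exp(2*I*pi/3))*conj(1) + 1*(3*exp(-2*I*pi/3) + exp(-I*pi/3) + exp(2*I*pi/3) + 2*exp(I*pi/3))*conj(-1)]
      = (1/6)[(7) + (-3*exp(2*I*pi/3) - exp(I*pi/3) - exp(-2*I*pi/3) - 2*exp(-I*pi/3)) + (5*exp(-2*I*pi/3) + 2*exp(2*I*pi/3)) + (-1) + (2*exp(-2*I*pi/3) + 5*exp(2*I*pi/3)) + (-2*exp(I*pi/3) - exp(2*I*pi/3) - exp(-I*pi/3) - 3*exp(-2*I*pi/3))] = 0/6 = 0
  <chi_rho, chi_4> = (1/6)[1*(7)*conj(1) + 1*(2*exp(-I*pi/3) + exp(-2*I*pi/3) + exp(I*pi/3) + 3*exp(2*I*pi/3))*conj(exp(-2*I*pi/3)) + 1*(5*exp(-2*I*pi/3) + 2*exp(2*I*pi/3))*conj(exp(2*I*pi/3)) + 1*(1)*conj(1) + 1*(2*exp(-2*I*pi/3) + 5*exp(2*I*pi/3))*conj(exp(-2*I*pi/3)) + 1*(3*exp(-2*I*pi/3) + exp(-I*pi/3) + exp(2*I*pi/3) + 2*exp(I*pi/3))*conj(exp(2*I*pi/3))]
      = (1/6)[(7) + (3*exp(-2*I*pi/3) + 2*exp(I*pi/3)) + (2 + 5*exp(2*I*pi/3)) + (1) + (2 + 5*exp(-2*I*pi/3)) + (2*exp(-I*pi/3) + 3*exp(2*I*pi/3))] = 6/6 = 1
  <chi_rho, chi_5> = (1/6)[1*(7)*conj(1) + 1*(2*exp(-I*pi/3) + exp(-2*I*pi/3) + exp(I*pi/3) + 3*exp(2*I*pi/3))*conj(exp(-I*pi/3)) + 1*(5*exp(-2*I*pi/3) + 2*exp(2*I*pi/3))*conj(exp(-2*I*pi/3)) + 1*(1)*conj(-1) + 1*(2*exp(-2*I*pi/3) + 5*exp(2*I*pi/3))*conj(exp(2*I*pi/3)) + 1*(3*exp(-2*I*pi/3) + exp(-I*pi/3) + exp(2*I*pi/3) + 2*exp(I*pi/3))*conj(exp(I*pi/3))]
      = (1/6)[(7) + (-1) + (5 + 2*exp(-2*I*pi/3)) + (-1) + (5 + 2*exp(2*I*pi/3)) + (-1)] = 12/6 = 2
(Exp terms are combined using exp(i*s)*conj(exp(i*t)) = exp(i*(s-t)), and sums of them are collapsed using the identity that for every m > 1 the m distinct m-th roots of unity sum to 0, e.g. 1 + exp(2*I*pi/3) + exp(-2*I*pi/3) = 0.)
Dimension check: dim(rho) = sum (mult * dim) = 0*1 + 1*1 + 3*1 + 0*1 + 1*1 + 2*1 = 7 = chi_rho(e) = 7.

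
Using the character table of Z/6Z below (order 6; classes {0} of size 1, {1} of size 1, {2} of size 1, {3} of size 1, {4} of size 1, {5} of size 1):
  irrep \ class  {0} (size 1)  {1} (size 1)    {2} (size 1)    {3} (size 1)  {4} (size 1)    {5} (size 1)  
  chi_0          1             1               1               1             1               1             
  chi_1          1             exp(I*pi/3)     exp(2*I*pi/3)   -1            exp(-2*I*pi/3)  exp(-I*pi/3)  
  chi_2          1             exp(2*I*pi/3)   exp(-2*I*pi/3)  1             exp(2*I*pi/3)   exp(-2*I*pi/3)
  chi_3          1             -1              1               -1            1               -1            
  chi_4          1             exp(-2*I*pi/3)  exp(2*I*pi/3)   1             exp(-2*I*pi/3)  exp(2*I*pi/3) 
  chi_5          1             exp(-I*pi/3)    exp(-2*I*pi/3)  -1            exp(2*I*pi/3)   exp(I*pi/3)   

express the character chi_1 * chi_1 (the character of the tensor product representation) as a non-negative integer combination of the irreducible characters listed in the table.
chi_1 tensor chi_1 = chi_2 (all other irreducibles have multiplicity 0).

Justification: The character of a tensor product is the pointwise product (chi_1 * chi_1)(C) = chi_1(C) * chi_1(C):
  {0}: (1)*(1), {1}: (exp(I*pi/3))*(exp(I*pi/3)), {2}: (exp(2*I*pi/3))*(exp(2*I*pi/3)), {3}: (-1)*(-1), {4}: (exp(-2*I*pi/3))*(exp(-2*I*pi/3)), {5}: (exp(-I*pi/3))*(exp(-I*pi/3))
so (chi_1 * chi_1) takes values
  {0} -> 1, {1} -> exp(2*I*pi/3), {2} -> exp(-2*I*pi/3), {3} -> 1, {4} -> exp(2*I*pi/3), {5} -> exp(-2*I*pi/3).
Now take the inner product of this character with each irreducible chi from the table, <chi_1*chi_1, chi> = (1/6) sum_C |C| (chi_1*chi_1)(C) conj(chi(C)):
  <chi_1*chi_1, chi_0> = (1/6)[1*(1)*conj(1) + 1*(exp(2*I*pi/3))*conj(1) + 1*(exp(-2*I*pi/3))*conj(1) + 1*(1)*conj(1) + 1*(exp(2*I*pi/3))*conj(1) + 1*(exp(-2*I*pi/3))*conj(1)]
      = (1/6)[(1) + (exp(2*I*pi/3)) + (exp(-2*I*pi/3)) + (1) + (exp(2*I*pi/3)) + (exp(-2*I*pi/3))] = 0/6 = 0
  <chi_1*chi_1, chi_1> = (1/6)[1*(1)*conj(1) + 1*(exp(2*I*pi/3))*conj(exp(I*pi/3)) + 1*(exp(-2*I*pi/3))*conj(exp(2*I*pi/3)) + 1*(1)*conj(-1) + 1*(exp(2*I*pi/3))*conj(exp(-2*I*pi/3)) + 1*(exp(-2*I*pi/3))*conj(exp(-I*pi/3))]
      = (1/6)[(1) + (exp(I*pi/3)) + (exp(2*I*pi/3)) + (-1) + (exp(-2*I*pi/3)) + (exp(-I*pi/3))] = 0/6 = 0
  <chi_1*chi_1, chi_2> = (1/6)[1*(1)*conj(1) + 1*(exp(2*I*pi/3))*conj(exp(2*I*pi/3)) + 1*(exp(-2*I*pi/3))*conj(exp(-2*I*pi/3)) + 1*(1)*conj(1) + 1*(exp(2*I*pi/3))*conj(exp(2*I*pi/3)) + 1*(exp(-2*I*pi/3))*conj(exp(-2*I*pi/3))]
      = (1/6)[(1) + (1) + (1) + (1) + (1) + (1)] = 6/6 = 1
  <chi_1*chi_1, chi_3> = (1/6)[1*(1)*conj(1) + 1*(exp(2*I*pi/3))*conj(-1) + 1*(exp(-2*I*pi/3))*conj(1) + 1*(1)*conj(-1) + 1*(exp(2*I*pi/3))*conj(1) + 1*(exp(-2*I*pi/3))*conj(-1)]
      = (1/6)[(1) + (-exp(2*I*pi/3)) + (exp(-2*I*pi/3)) + (-1) + (exp(2*I*pi/3)) + (-exp(-2*I*pi/3))] = 0/6 = 0
  <chi_1*chi_1, chi_4> = (1/6)[1*(1)*conj(1) + 1*(exp(2*I*pi/3))*conj(exp(-2*I*pi/3)) + 1*(exp(-2*I*pi/3))*conj(exp(2*I*pi/3)) + 1*(1)*conj(1) + 1*(exp(2*I*pi/3))*conj(exp(-2*I*pi/3)) + 1*(exp(-2*I*pi/3))*conj(exp(2*I*pi/3))]
      = (1/6)[(1) + (exp(-2*I*pi/3)) + (exp(2*I*pi/3)) + (1) + (exp(-2*I*pi/3)) + (exp(2*I*pi/3))] = 0/6 = 0
  <chi_1*chi_1, chi_5> = (1/6)[1*(1)*conj(1) + 1*(exp(2*I*pi/3))*conj(exp(-I*pi/3)) + 1*(exp(-2*I*pi/3))*conj(exp(-2*I*pi/3)) + 1*(1)*conj(-1) + 1*(exp(2*I*pi/3))*conj(exp(2*I*pi/3)) + 1*(exp(-2*I*pi/3))*conj(exp(I*pi/3))]
      = (1/6)[(1) + (-1) + (1) + (-1) + (1) + (-1)] = 0/6 = 0
(Exp terms are combined using exp(i*s)*conj(exp(i*t)) = exp(i*(s-t)), and sums of them are collapsed using the identity that for every m > 1 the m distinct m-th roots of unity sum to 0, e.g. 1 + exp(2*I*pi/3) + exp(-2*I*pi/3) = 0.)
Hence the multiplicities are chi_2: 1. Dimension check: dim(chi_1)*dim(chi_1) = 1*1 = 1 and sum (mult * dim) = 1*1 = 1.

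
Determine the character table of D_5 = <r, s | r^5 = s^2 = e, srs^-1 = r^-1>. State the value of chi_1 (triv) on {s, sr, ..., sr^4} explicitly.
Conjugacy classes: {e} of size 1, {r^1, r^4} of size 2, {r^2, r^3} of size 2, {s, sr, ..., sr^4} of size 5.
Character table:
  irrep \ class              {e} (size 1)  {r^1, r^4} (size 2)  {r^2, r^3} (size 2)  {s, sr, ..., sr^4} (size 5)
  chi_1 (triv)               1             1                    1                    1                          
  chi_2 (sign: r->1, s->-1)  1             1                    1                    -1                         
  chi_3 (2d, j=1)            2             -1/2 + sqrt(5)/2     -sqrt(5)/2 - 1/2     0                          
  chi_4 (2d, j=2)            2             -sqrt(5)/2 - 1/2     -1/2 + sqrt(5)/2     0                          

Spot check: chi_1 (triv) on {s, sr, ..., sr^4} = 1.

Derivation: D_5 has order 2*5 = 10 with 4 conjugacy classes, hence 4 irreducibles. Sum of squared dims 1 + 1 + 4 + 4 = 10 = |G|. Linear characters come from the abelianisation; the 2-dimensional irreps have character r^k -> 2*cos(2*pi*j*k/5), reflections -> 0.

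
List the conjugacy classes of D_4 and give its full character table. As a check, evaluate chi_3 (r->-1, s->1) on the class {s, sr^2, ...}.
Conjugacy classes: {e} of size 1, {r^2} of size 1, {r^1, r^3} of size 2, {s, sr^2, ...} of size 2, {sr, sr^3, ...} of size 2.
Character table:
  irrep \ class              {e} (size 1)  {r^2} (size 1)  {r^1, r^3} (size 2)  {s, sr^2, ...} (size 2)  {sr, sr^3, ...} (size 2)
  chi_1 (triv)               1             1               1                    1                        1                       
  chi_2 (sign: r->1, s->-1)  1             1               1                    -1                       -1                      
  chi_3 (r->-1, s->1)        1             1               -1                   1                        -1                      
  chi_4 (r->-1, s->-1)       1             1               -1                   -1                       1                       
  chi_5 (2d, j=1)            2             -2              0                    0                        0                       

Spot check: chi_3 (r->-1, s->1) on {s, sr^2, ...} = 1.

Justification: D_4 has order 2*4 = 8 with 5 conjugacy classes, hence 5 irreducibles. Sum of squared dims 1 + 1 + 1 + 1 + 4 = 8 = |G|. Linear characters come from the abelianisation; the 2-dimensional irreps have character r^k -> 2*cos(2*pi*j*k/4), reflections -> 0.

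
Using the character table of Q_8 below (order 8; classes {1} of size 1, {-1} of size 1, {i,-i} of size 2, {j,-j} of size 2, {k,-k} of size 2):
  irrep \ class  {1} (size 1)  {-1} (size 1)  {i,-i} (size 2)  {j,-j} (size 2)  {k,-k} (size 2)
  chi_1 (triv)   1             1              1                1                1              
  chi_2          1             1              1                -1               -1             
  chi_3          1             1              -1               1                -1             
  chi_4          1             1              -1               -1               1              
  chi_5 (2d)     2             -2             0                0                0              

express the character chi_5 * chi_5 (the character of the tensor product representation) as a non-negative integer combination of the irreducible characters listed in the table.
chi_5 tensor chi_5 = chi_1 + chi_2 + chi_3 + chi_4 (all other irreducibles have multiplicity 0).

Justification: The character of a tensor product is the pointwise product (chi_5 * chi_5)(C) = chi_5(C) * chi_5(C):
  {1}: (2)*(2), {-1}: (-2)*(-2), {i,-i}: (0)*(0), {j,-j}: (0)*(0), {k,-k}: (0)*(0)
so (chi_5 * chi_5) takes values
  {1} -> 4, {-1} -> 4, {i,-i} -> 0, {j,-j} -> 0, {k,-k} -> 0.
Now take the inner product of this character with each irreducible chi from the table, <chi_5*chi_5, chi> = (1/8) sum_C |C| (chi_5*chi_5)(C) conj(chi(C)):
  <chi_5*chi_5, chi_1> = (1/8)[1*(4)*conj(1) + 1*(4)*conj(1) + 2*(0)*conj(1) + 2*(0)*conj(1) + 2*(0)*conj(1)]
      = (1/8)[(4) + (4) + (0) + (0) + (0)] = 8/8 = 1
  <chi_5*chi_5, chi_2> = (1/8)[1*(4)*conj(1) + 1*(4)*conj(1) + 2*(0)*conj(1) + 2*(0)*conj(-1) + 2*(0)*conj(-1)]
      = (1/8)[(4) + (4) + (0) + (0) + (0)] = 8/8 = 1
  <chi_5*chi_5, chi_3> = (1/8)[1*(4)*conj(1) + 1*(4)*conj(1) + 2*(0)*conj(-1) + 2*(0)*conj(1) + 2*(0)*conj(-1)]
      = (1/8)[(4) + (4) + (0) + (0) + (0)] = 8/8 = 1
  <chi_5*chi_5, chi_4> = (1/8)[1*(4)*conj(1) + 1*(4)*conj(1) + 2*(0)*conj(-1) + 2*(0)*conj(-1) + 2*(0)*conj(1)]
      = (1/8)[(4) + (4) + (0) + (0) + (0)] = 8/8 = 1
  <chi_5*chi_5, chi_5> = (1/8)[1*(4)*conj(2) + 1*(4)*conj(-2) + 2*(0)*conj(0) + 2*(0)*conj(0) + 2*(0)*conj(0)]
      = (1/8)[(8) + (-8) + (0) + (0) + (0)] = 0/8 = 0
Hence the multiplicities are chi_1: 1, chi_2: 1, chi_3: 1, chi_4: 1. Dimension check: dim(chi_5)*dim(chi_5) = 2*2 = 4 and sum (mult * dim) = 1*1 + 1*1 + 1*1 + 1*1 = 4.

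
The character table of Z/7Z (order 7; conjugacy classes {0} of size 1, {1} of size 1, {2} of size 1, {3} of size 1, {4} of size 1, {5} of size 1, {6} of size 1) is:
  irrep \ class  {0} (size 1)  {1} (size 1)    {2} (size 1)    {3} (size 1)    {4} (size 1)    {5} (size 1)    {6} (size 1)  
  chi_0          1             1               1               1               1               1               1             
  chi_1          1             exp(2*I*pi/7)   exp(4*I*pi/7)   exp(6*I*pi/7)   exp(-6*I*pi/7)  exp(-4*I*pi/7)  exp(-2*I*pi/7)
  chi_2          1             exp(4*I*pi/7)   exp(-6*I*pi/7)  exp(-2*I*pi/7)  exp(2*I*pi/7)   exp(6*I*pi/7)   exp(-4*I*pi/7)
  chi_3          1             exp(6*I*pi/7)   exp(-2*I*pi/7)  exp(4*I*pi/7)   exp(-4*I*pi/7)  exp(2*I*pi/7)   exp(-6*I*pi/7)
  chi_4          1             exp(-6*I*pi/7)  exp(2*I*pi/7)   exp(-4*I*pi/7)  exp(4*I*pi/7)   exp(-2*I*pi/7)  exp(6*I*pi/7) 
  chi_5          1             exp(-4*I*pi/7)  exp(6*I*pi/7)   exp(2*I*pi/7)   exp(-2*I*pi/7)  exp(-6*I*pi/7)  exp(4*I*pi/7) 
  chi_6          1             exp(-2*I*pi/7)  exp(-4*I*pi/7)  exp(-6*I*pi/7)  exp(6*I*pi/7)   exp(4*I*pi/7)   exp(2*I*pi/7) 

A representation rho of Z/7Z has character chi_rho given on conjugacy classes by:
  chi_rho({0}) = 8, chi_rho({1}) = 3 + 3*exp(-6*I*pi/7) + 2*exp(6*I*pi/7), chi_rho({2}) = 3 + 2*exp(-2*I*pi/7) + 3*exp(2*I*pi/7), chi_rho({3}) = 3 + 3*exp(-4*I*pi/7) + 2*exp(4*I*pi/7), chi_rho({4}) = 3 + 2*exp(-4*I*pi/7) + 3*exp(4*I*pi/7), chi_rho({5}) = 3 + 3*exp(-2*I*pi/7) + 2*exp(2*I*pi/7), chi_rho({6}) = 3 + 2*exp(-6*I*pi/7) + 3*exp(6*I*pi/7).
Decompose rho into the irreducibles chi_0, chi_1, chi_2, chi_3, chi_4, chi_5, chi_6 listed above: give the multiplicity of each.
Multiplicities: chi_0: 3, chi_1: 0, chi_2: 0, chi_3: 2, chi_4: 3, chi_5: 0, chi_6: 0.

Argument: Use <chi_rho, chi> = (1/|G|) sum_C |C| * chi_rho(C) * conj(chi(C)) with |G| = 7 for each irreducible chi in the table:
  <chi_rho, chi_0> = (1/7)[1*(8)*conj(1) + 1*(3 + 3*exp(-6*I*pi/7) + 2*exp(6*I*pi/7))*conj(1) + 1*(3 + 2*exp(-2*I*pi/7) + 3*exp(2*I*pi/7))*conj(1) + 1*(3 + 3*exp(-4*I*pi/7) + 2*exp(4*I*pi/7))*conj(1) + 1*(3 + 2*exp(-4*I*pi/7) + 3*exp(4*I*pi/7))*conj(1) + 1*(3 + 3*exp(-2*I*pi/7) + 2*exp(2*I*pi/7))*conj(1) + 1*(3 + 2*exp(-6*I*pi/7) + 3*exp(6*I*pi/7))*conj(1)]
      = (1/7)[(8) + (3 + 3*exp(-6*I*pi/7) + 2*exp(6*I*pi/7)) + (3 + 2*exp(-2*I*pi/7) + 3*exp(2*I*pi/7)) + (3 + 3*exp(-4*I*pi/7) + 2*exp(4*I*pi/7)) + (3 + 2*exp(-4*I*pi/7) + 3*exp(4*I*pi/7)) + (3 + 3*exp(-2*I*pi/7) + 2*exp(2*I*pi/7)) + (3 + 2*exp(-6*I*pi/7) + 3*exp(6*I*pi/7))] = 21/7 = 3
  <chi_rho, chi_1> = (1/7)[1*(8)*conj(1) + 1*(3 + 3*exp(-6*I*pi/7) + 2*exp(6*I*pi/7))*conj(exp(2*I*pi/7)) + 1*(3 + 2*exp(-2*I*pi/7) + 3*exp(2*I*pi/7))*conj(exp(4*I*pi/7)) + 1*(3 + 3*exp(-4*I*pi/7) + 2*exp(4*I*pi/7))*conj(exp(6*I*pi/7)) + 1*(3 + 2*exp(-4*I*pi/7) + 3*exp(4*I*pi/7))*conj(exp(-6*I*pi/7)) + 1*(3 + 3*exp(-2*I*pi/7) + 2*exp(2*I*pi/7))*conj(exp(-4*I*pi/7)) + 1*(3 + 2*exp(-6*I*pi/7) + 3*exp(6*I*pi/7))*conj(exp(-2*I*pi/7))]
      = (1/7)[(8) + (3*exp(-2*I*pi/7) + 3*exp(6*I*pi/7) + 2*exp(4*I*pi/7)) + (3*exp(-4*I*pi/7) + 3*exp(-2*I*pi/7) + 2*exp(-6*I*pi/7)) + (2*exp(-2*I*pi/7) + 3*exp(-6*I*pi/7) + 3*exp(4*I*pi/7)) + (3*exp(-4*I*pi/7) + 3*exp(6*I*pi/7) + 2*exp(2*I*pi/7)) + (2*exp(6*I*pi/7) + 3*exp(2*I*pi/7) + 3*exp(4*I*pi/7)) + (2*exp(-4*I*pi/7) + 3*exp(-6*I*pi/7) + 3*exp(2*I*pi/7))] = 0/7 = 0
  <chi_rho, chi_2> = (1/7)[1*(8)*conj(1) + 1*(3 + 3*exp(-6*I*pi/7) + 2*exp(6*I*pi/7))*conj(exp(4*I*pi/7)) + 1*(3 + 2*exp(-2*I*pi/7) + 3*exp(2*I*pi/7))*conj(exp(-6*I*pi/7)) + 1*(3 + 3*exp(-4*I*pi/7) + 2*exp(4*I*pi/7))*conj(exp(-2*I*pi/7)) + 1*(3 + 2*exp(-4*I*pi/7) + 3*exp(4*I*pi/7))*conj(exp(2*I*pi/7)) + 1*(3 + 3*exp(-2*I*pi/7) + 2*exp(2*I*pi/7))*conj(exp(6*I*pi/7)) + 1*(3 + 2*exp(-6*I*pi/7) + 3*exp(6*I*pi/7))*conj(exp(-4*I*pi/7))]
      = (1/7)[(8) + (3*exp(-4*I*pi/7) + 2*exp(2*I*pi/7) + 3*exp(4*I*pi/7)) + (3*exp(-6*I*pi/7) + 3*exp(6*I*pi/7) + 2*exp(4*I*pi/7)) + (3*exp(-2*I*pi/7) + 2*exp(6*I*pi/7) + 3*exp(2*I*pi/7)) + (3*exp(-2*I*pi/7) + 2*exp(-6*I*pi/7) + 3*exp(2*I*pi/7)) + (2*exp(-4*I*pi/7) + 3*exp(-6*I*pi/7) + 3*exp(6*I*pi/7)) + (3*exp(-4*I*pi/7) + 2*exp(-2*I*pi/7) + 3*exp(4*I*pi/7))] = 0/7 = 0
  <chi_rho, chi_3> = (1/7)[1*(8)*conj(1) + 1*(3 + 3*exp(-6*I*pi/7) + 2*exp(6*I*pi/7))*conj(exp(6*I*pi/7)) + 1*(3 + 2*exp(-2*I*pi/7) + 3*exp(2*I*pi/7))*conj(exp(-2*I*pi/7)) + 1*(3 + 3*exp(-4*I*pi/7) + 2*exp(4*I*pi/7))*conj(exp(4*I*pi/7)) + 1*(3 + 2*exp(-4*I*pi/7) + 3*exp(4*I*pi/7))*conj(exp(-4*I*pi/7)) + 1*(3 + 3*exp(-2*I*pi/7) + 2*exp(2*I*pi/7))*conj(exp(2*I*pi/7)) + 1*(3 + 2*exp(-6*I*pi/7) + 3*exp(6*I*pi/7))*conj(exp(-6*I*pi/7))]
      = (1/7)[(8) + (2 + 3*exp(-6*I*pi/7) + 3*exp(2*I*pi/7)) + (2 + 3*exp(2*I*pi/7) + 3*exp(4*I*pi/7)) + (2 + 3*exp(-4*I*pi/7) + 3*exp(6*I*pi/7)) + (2 + 3*exp(-6*I*pi/7) + 3*exp(4*I*pi/7)) + (2 + 3*exp(-4*I*pi/7) + 3*exp(-2*I*pi/7)) + (2 + 3*exp(-2*I*pi/7) + 3*exp(6*I*pi/7))] = 14/7 = 2
  <chi_rho, chi_4> = (1/7)[1*(8)*conj(1) + 1*(3 + 3*exp(-6*I*pi/7) + 2*exp(6*I*pi/7))*conj(exp(-6*I*pi/7)) + 1*(3 + 2*exp(-2*I*pi/7) + 3*exp(2*I*pi/7))*conj(exp(2*I*pi/7)) + 1*(3 + 3*exp(-4*I*pi/7) + 2*exp(4*I*pi/7))*conj(exp(-4*I*pi/7)) + 1*(3 + 2*exp(-4*I*pi/7) + 3*exp(4*I*pi/7))*conj(exp(4*I*pi/7)) + 1*(3 + 3*exp(-2*I*pi/7) + 2*exp(2*I*pi/7))*conj(exp(-2*I*pi/7)) + 1*(3 + 2*exp(-6*I*pi/7) + 3*exp(6*I*pi/7))*conj(exp(6*I*pi/7))]
      = (1/7)[(8) + (3 + 2*exp(-2*I*pi/7) + 3*exp(6*I*pi/7)) + (3 + 3*exp(-2*I*pi/7) + 2*exp(-4*I*pi/7)) + (3 + 2*exp(-6*I*pi/7) + 3*exp(4*I*pi/7)) + (3 + 3*exp(-4*I*pi/7) + 2*exp(6*I*pi/7)) + (3 + 2*exp(4*I*pi/7) + 3*exp(2*I*pi/7)) + (3 + 3*exp(-6*I*pi/7) + 2*exp(2*I*pi/7))] = 21/7 = 3
  <chi_rho, chi_5> = (1/7)[1*(8)*conj(1) + 1*(3 + 3*exp(-6*I*pi/7) + 2*exp(6*I*pi/7))*conj(exp(-4*I*pi/7)) + 1*(3 + 2*exp(-2*I*pi/7) + 3*exp(2*I*pi/7))*conj(exp(6*I*pi/7)) + 1*(3 + 3*exp(-4*I*pi/7) + 2*exp(4*I*pi/7))*conj(exp(2*I*pi/7)) + 1*(3 + 2*exp(-4*I*pi/7) + 3*exp(4*I*pi/7))*conj(exp(-2*I*pi/7)) + 1*(3 + 3*exp(-2*I*pi/7) + 2*exp(2*I*pi/7))*conj(exp(-6*I*pi/7)) + 1*(3 + 2*exp(-6*I*pi/7) + 3*exp(6*I*pi/7))*conj(exp(4*I*pi/7))]
      = (1/7)[(8) + (3*exp(-2*I*pi/7) + 2*exp(-4*I*pi/7) + 3*exp(4*I*pi/7)) + (3*exp(-4*I*pi/7) + 3*exp(-6*I*pi/7) + 2*exp(6*I*pi/7)) + (3*exp(-2*I*pi/7) + 3*exp(-6*I*pi/7) + 2*exp(2*I*pi/7)) + (2*exp(-2*I*pi/7) + 3*exp(6*I*pi/7) + 3*exp(2*I*pi/7)) + (2*exp(-6*I*pi/7) + 3*exp(6*I*pi/7) + 3*exp(4*I*pi/7)) + (3*exp(-4*I*pi/7) + 2*exp(4*I*pi/7) + 3*exp(2*I*pi/7))] = 0/7 = 0
  <chi_rho, chi_6> = (1/7)[1*(8)*conj(1) + 1*(3 + 3*exp(-6*I*pi/7) + 2*exp(6*I*pi/7))*conj(exp(-2*I*pi/7)) + 1*(3 + 2*exp(-2*I*pi/7) + 3*exp(2*I*pi/7))*conj(exp(-4*I*pi/7)) + 1*(3 + 3*exp(-4*I*pi/7) + 2*exp(4*I*pi/7))*conj(exp(-6*I*pi/7)) + 1*(3 + 2*exp(-4*I*pi/7) + 3*exp(4*I*pi/7))*conj(exp(6*I*pi/7)) + 1*(3 + 3*exp(-2*I*pi/7) + 2*exp(2*I*pi/7))*conj(exp(4*I*pi/7)) + 1*(3 + 2*exp(-6*I*pi/7) + 3*exp(6*I*pi/7))*conj(exp(2*I*pi/7))]
      = (1/7)[(8) + (3*exp(-4*I*pi/7) + 2*exp(-6*I*pi/7) + 3*exp(2*I*pi/7)) + (3*exp(6*I*pi/7) + 2*exp(2*I*pi/7) + 3*exp(4*I*pi/7)) + (2*exp(-4*I*pi/7) + 3*exp(6*I*pi/7) + 3*exp(2*I*pi/7)) + (3*exp(-2*I*pi/7) + 3*exp(-6*I*pi/7) + 2*exp(4*I*pi/7)) + (3*exp(-4*I*pi/7) + 2*exp(-2*I*pi/7) + 3*exp(-6*I*pi/7)) + (3*exp(-2*I*pi/7) + 2*exp(6*I*pi/7) + 3*exp(4*I*pi/7))] = 0/7 = 0
(Exp terms are combined using exp(i*s)*conj(exp(i*t)) = exp(i*(s-t)), and sums of them are collapsed using the identity that for every m > 1 the m distinct m-th roots of unity sum to 0, e.g. 1 + exp(2*I*pi/3) + exp(-2*I*pi/3) = 0.)
Dimension check: dim(rho) = sum (mult * dim) = 3*1 + 0*1 + 0*1 + 2*1 + 3*1 + 0*1 + 0*1 = 8 = chi_rho(e) = 8.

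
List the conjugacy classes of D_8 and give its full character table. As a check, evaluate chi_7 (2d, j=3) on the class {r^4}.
Conjugacy classes: {e} of size 1, {r^4} of size 1, {r^1, r^7} of size 2, {r^2, r^6} of size 2, {r^3, r^5} of size 2, {s, sr^2, ...} of size 4, {sr, sr^3, ...} of size 4.
Character table:
  irrep \ class              {e} (size 1)  {r^4} (size 1)  {r^1, r^7} (size 2)  {r^2, r^6} (size 2)  {r^3, r^5} (size 2)  {s, sr^2, ...} (size 4)  {sr, sr^3, ...} (size 4)
  chi_1 (triv)               1             1               1                    1                    1                    1                        1                       
  chi_2 (sign: r->1, s->-1)  1             1               1                    1                    1                    -1                       -1                      
  chi_3 (r->-1, s->1)        1             1               -1                   1                    -1                   1                        -1                      
  chi_4 (r->-1, s->-1)       1             1               -1                   1                    -1                   -1                       1                       
  chi_5 (2d, j=1)            2             -2              sqrt(2)              0                    -sqrt(2)             0                        0                       
  chi_6 (2d, j=2)            2             2               0                    -2                   0                    0                        0                       
  chi_7 (2d, j=3)            2             -2              -sqrt(2)             0                    sqrt(2)              0                        0                       

Spot check: chi_7 (2d, j=3) on {r^4} = -2.

Working: D_8 has order 2*8 = 16 with 7 conjugacy classes, hence 7 irreducibles. Sum of squared dims 1 + 1 + 1 + 1 + 4 + 4 + 4 = 16 = |G|. Linear characters come from the abelianisation; the 2-dimensional irreps have character r^k -> 2*cos(2*pi*j*k/8), reflections -> 0.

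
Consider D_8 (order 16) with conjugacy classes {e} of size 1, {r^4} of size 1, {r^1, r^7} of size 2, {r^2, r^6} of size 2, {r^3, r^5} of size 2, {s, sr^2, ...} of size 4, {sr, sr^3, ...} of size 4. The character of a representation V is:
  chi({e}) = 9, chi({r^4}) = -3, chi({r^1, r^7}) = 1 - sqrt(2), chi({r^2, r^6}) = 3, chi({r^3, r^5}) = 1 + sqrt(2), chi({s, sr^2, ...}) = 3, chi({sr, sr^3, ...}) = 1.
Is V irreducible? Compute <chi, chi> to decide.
Not irreducible (reducible): <chi, chi> = 10 > 1.

Why: <chi, chi> = (1/|G|) sum_C |C| * |chi(C)|^2 = (1/16)[1*|9|^2 + 1*|-3|^2 + 2*|1 - sqrt(2)|^2 + 2*|3|^2 + 2*|1 + sqrt(2)|^2 + 4*|3|^2 + 4*|1|^2]
  = (1/16)[(81) + (9) + (6 - 4*sqrt(2)) + (18) + (4*sqrt(2) + 6) + (36) + (4)] = 160/16 = 10.
A character is irreducible iff <chi, chi> = 1, so this representation is reducible.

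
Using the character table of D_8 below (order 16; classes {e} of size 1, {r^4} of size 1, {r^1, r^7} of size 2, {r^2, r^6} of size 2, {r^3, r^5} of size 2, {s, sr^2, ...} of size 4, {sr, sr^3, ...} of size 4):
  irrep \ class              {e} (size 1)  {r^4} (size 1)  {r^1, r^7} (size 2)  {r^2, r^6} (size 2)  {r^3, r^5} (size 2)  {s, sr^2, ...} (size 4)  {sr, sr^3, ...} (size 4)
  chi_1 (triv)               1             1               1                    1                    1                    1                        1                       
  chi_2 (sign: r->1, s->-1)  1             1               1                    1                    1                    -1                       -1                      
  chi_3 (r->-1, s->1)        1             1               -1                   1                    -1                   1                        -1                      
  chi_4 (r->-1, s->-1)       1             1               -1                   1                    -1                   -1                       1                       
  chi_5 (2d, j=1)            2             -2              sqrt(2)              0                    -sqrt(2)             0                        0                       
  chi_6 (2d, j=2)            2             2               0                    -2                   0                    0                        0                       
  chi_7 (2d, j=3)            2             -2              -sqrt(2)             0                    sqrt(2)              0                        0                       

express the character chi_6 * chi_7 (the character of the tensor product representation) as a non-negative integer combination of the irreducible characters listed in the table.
chi_6 tensor chi_7 = chi_5 + chi_7 (all other irreducibles have multiplicity 0).

Derivation: The character of a tensor product is the pointwise product (chi_6 * chi_7)(C) = chi_6(C) * chi_7(C):
  {e}: (2)*(2), {r^4}: (2)*(-2), {r^1, r^7}: (0)*(-sqrt(2)), {r^2, r^6}: (-2)*(0), {r^3, r^5}: (0)*(sqrt(2)), {s, sr^2, ...}: (0)*(0), {sr, sr^3, ...}: (0)*(0)
so (chi_6 * chi_7) takes values
  {e} -> 4, {r^4} -> -4, {r^1, r^7} -> 0, {r^2, r^6} -> 0, {r^3, r^5} -> 0, {s, sr^2, ...} -> 0, {sr, sr^3, ...} -> 0.
Now take the inner product of this character with each irreducible chi from the table, <chi_6*chi_7, chi> = (1/16) sum_C |C| (chi_6*chi_7)(C) conj(chi(C)):
  <chi_6*chi_7, chi_1> = (1/16)[1*(4)*conj(1) + 1*(-4)*conj(1) + 2*(0)*conj(1) + 2*(0)*conj(1) + 2*(0)*conj(1) + 4*(0)*conj(1) + 4*(0)*conj(1)]
      = (1/16)[(4) + (-4) + (0) + (0) + (0) + (0) + (0)] = 0/16 = 0
  <chi_6*chi_7, chi_2> = (1/16)[1*(4)*conj(1) + 1*(-4)*conj(1) + 2*(0)*conj(1) + 2*(0)*conj(1) + 2*(0)*conj(1) + 4*(0)*conj(-1) + 4*(0)*conj(-1)]
      = (1/16)[(4) + (-4) + (0) + (0) + (0) + (0) + (0)] = 0/16 = 0
  <chi_6*chi_7, chi_3> = (1/16)[1*(4)*conj(1) + 1*(-4)*conj(1) + 2*(0)*conj(-1) + 2*(0)*conj(1) + 2*(0)*conj(-1) + 4*(0)*conj(1) + 4*(0)*conj(-1)]
      = (1/16)[(4) + (-4) + (0) + (0) + (0) + (0) + (0)] = 0/16 = 0
  <chi_6*chi_7, chi_4> = (1/16)[1*(4)*conj(1) + 1*(-4)*conj(1) + 2*(0)*conj(-1) + 2*(0)*conj(1) + 2*(0)*conj(-1) + 4*(0)*conj(-1) + 4*(0)*conj(1)]
      = (1/16)[(4) + (-4) + (0) + (0) + (0) + (0) + (0)] = 0/16 = 0
  <chi_6*chi_7, chi_5> = (1/16)[1*(4)*conj(2) + 1*(-4)*conj(-2) + 2*(0)*conj(sqrt(2)) + 2*(0)*conj(0) + 2*(0)*conj(-sqrt(2)) + 4*(0)*conj(0) + 4*(0)*conj(0)]
      = (1/16)[(8) + (8) + (0) + (0) + (0) + (0) + (0)] = 16/16 = 1
  <chi_6*chi_7, chi_6> = (1/16)[1*(4)*conj(2) + 1*(-4)*conj(2) + 2*(0)*conj(0) + 2*(0)*conj(-2) + 2*(0)*conj(0) + 4*(0)*conj(0) + 4*(0)*conj(0)]
      = (1/16)[(8) + (-8) + (0) + (0) + (0) + (0) + (0)] = 0/16 = 0
  <chi_6*chi_7, chi_7> = (1/16)[1*(4)*conj(2) + 1*(-4)*conj(-2) + 2*(0)*conj(-sqrt(2)) + 2*(0)*conj(0) + 2*(0)*conj(sqrt(2)) + 4*(0)*conj(0) + 4*(0)*conj(0)]
      = (1/16)[(8) + (8) + (0) + (0) + (0) + (0) + (0)] = 16/16 = 1
Hence the multiplicities are chi_5: 1, chi_7: 1. Dimension check: dim(chi_6)*dim(chi_7) = 2*2 = 4 and sum (mult * dim) = 1*2 + 1*2 = 4.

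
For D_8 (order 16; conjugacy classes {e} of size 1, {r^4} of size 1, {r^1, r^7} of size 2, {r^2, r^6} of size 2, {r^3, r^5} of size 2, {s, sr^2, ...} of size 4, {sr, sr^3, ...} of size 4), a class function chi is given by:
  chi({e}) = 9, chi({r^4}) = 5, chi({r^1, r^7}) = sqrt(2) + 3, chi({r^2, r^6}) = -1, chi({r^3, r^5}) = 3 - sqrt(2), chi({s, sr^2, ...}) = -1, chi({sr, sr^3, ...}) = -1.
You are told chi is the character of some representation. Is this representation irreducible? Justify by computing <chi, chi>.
Not irreducible (reducible): <chi, chi> = 10 > 1.

Solution. <chi, chi> = (1/|G|) sum_C |C| * |chi(C)|^2 = (1/16)[1*|9|^2 + 1*|5|^2 + 2*|sqrt(2) + 3|^2 + 2*|-1|^2 + 2*|3 - sqrt(2)|^2 + 4*|-1|^2 + 4*|-1|^2]
  = (1/16)[(81) + (25) + (12*sqrt(2) + 22) + (2) + (22 - 12*sqrt(2)) + (4) + (4)] = 160/16 = 10.
A character is irreducible iff <chi, chi> = 1, so this representation is reducible.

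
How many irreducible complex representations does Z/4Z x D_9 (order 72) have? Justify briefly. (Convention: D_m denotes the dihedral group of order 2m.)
24

Derivation: The number of irreducible complex representations of a finite group equals its number of conjugacy classes. For a direct product, #classes(G x H) = #classes(G) * #classes(H). Z/4Z has 4 classes (abelian), D_9 has 6 classes, so 4 * 6 = 24, so Z/4Z x D_9 (order 72) has exactly 24 irreducible complex representations.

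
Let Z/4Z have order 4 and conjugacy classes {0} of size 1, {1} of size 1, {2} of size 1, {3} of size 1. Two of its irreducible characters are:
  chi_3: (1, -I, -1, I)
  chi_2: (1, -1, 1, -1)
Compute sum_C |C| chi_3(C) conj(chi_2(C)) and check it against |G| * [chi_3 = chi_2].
Sum = 0; so <chi_3, chi_2> = 0 (distinct irreducibles are orthogonal).

Reasoning: Compute term by term over conjugacy classes (|C| * chi_3(C) * conj(chi_2(C))):
  1*(1)*conj(1) + 1*(-I)*conj(-1) + 1*(-1)*conj(1) + 1*(I)*conj(-1)
  = (1) + (I) + (-1) + (-I)
  = 0.
(Exp terms are combined using exp(i*s)*conj(exp(i*t)) = exp(i*(s-t)), and sums of them are collapsed using the identity that for every m > 1 the m distinct m-th roots of unity sum to 0, e.g. 1 + exp(2*I*pi/3) + exp(-2*I*pi/3) = 0.)
Dividing by |G| = 4 gives 0/4 = 0, matching the row-orthogonality relation <chi_3, chi_2> = [chi_3 = chi_2].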